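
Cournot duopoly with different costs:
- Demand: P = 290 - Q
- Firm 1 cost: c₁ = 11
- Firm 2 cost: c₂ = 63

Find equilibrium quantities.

q₁* = 110.33, q₂* = 58.33

Work:
Reaction: q₁ = (290 - 11 - q₂)/2
Reaction: q₂ = (290 - 63 - q₁)/2
Solve simultaneously:
q₁* = (290 - 2×11 + 63)/3 = 110.33
q₂* = (290 - 2×63 + 11)/3 = 58.33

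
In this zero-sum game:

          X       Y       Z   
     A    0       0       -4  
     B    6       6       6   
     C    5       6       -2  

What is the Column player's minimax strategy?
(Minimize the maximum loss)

Column should play X or Y or Z (all achieve the minimum), value = 6

Work:
Column player minimizes Row's maximum payoff:
Column X: max payoff to Row = 6
Column Y: max payoff to Row = 6
Column Z: max payoff to Row = 6
Minimum is 6, achieved by columns X, Y, Z (tied).
Each of X or Y or Z is a minimax strategy.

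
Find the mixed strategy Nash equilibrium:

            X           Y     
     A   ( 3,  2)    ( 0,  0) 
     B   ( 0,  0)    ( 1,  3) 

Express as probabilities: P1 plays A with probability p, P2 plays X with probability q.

p = 0.6, q = 0.25

Work:
Find probabilities that make opponent indifferent:
P2 chooses q to make P1 indifferent between A and B
P1 chooses p to make P2 indifferent between X and Y
Mixed NE: P1 plays (A: 0.6, B: 0.4), P2 plays (X: 0.25, Y: 0.75)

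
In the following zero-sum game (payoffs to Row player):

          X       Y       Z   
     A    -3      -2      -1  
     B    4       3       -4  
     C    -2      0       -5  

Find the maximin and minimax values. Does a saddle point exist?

Maximin = -3, Minimax = -1, Saddle: False

Work:
Row minimums: [-3, -4, -5] → maximin = -3
Column maximums: [4, 3, -1] → minimax = -1
No saddle point (maximin ≠ minimax). Mixed strategy needed.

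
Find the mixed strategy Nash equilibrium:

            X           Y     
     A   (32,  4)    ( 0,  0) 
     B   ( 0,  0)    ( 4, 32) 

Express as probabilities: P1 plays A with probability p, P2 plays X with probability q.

p = 0.8889, q = 0.1111

Work:
Find probabilities that make opponent indifferent:
P2 chooses q to make P1 indifferent between A and B
P1 chooses p to make P2 indifferent between X and Y
Mixed NE: P1 plays (A: 0.8889, B: 0.1111), P2 plays (X: 0.1111, Y: 0.8889)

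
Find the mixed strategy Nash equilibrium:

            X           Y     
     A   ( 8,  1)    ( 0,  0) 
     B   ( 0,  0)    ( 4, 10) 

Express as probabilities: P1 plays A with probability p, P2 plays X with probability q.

p = 0.9091, q = 0.3333

Work:
Find probabilities that make opponent indifferent:
P2 chooses q to make P1 indifferent between A and B
P1 chooses p to make P2 indifferent between X and Y
Mixed NE: P1 plays (A: 0.9091, B: 0.0909), P2 plays (X: 0.3333, Y: 0.6667)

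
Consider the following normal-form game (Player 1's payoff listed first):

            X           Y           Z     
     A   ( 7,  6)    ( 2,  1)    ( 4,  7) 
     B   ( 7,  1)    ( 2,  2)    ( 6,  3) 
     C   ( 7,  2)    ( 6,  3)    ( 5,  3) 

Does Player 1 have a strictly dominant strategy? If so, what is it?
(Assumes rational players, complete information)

No strictly dominant strategy exists for Player 1

Work:
A strategy strictly dominates another if it gives a strictly higher payoff against every opponent action. Compare each pair of P1's strategies column-by-column:
  A vs B: [7 vs 7, 2 vs 2, 4 vs 6] → A does not strictly dominate B (column X: 7 ≤ 7)
  A vs C: [7 vs 7, 2 vs 6, 4 vs 5] → A does not strictly dominate C (column X: 7 ≤ 7)
  B vs A: [7 vs 7, 2 vs 2, 6 vs 4] → B does not strictly dominate A (column X: 7 ≤ 7)
  B vs C: [7 vs 7, 2 vs 6, 6 vs 5] → B does not strictly dominate C (column X: 7 ≤ 7)
  C vs A: [7 vs 7, 6 vs 2, 5 vs 4] → C does not strictly dominate A (column X: 7 ≤ 7)
  C vs B: [7 vs 7, 6 vs 2, 5 vs 6] → C does not strictly dominate B (column X: 7 ≤ 7)
No single strategy strictly dominates all others → no strictly dominant strategy.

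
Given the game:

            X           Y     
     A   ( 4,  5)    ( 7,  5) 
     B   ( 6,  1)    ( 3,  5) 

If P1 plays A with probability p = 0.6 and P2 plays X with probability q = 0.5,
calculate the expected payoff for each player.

E[P1] = 5.1, E[P2] = 4.2

Work:
E[P1] = p·q·π₁(A,X) + p·(1-q)·π₁(A,Y) + (1-p)·q·π₁(B,X) + (1-p)·(1-q)·π₁(B,Y)
= 0.6·0.5·4 + 0.6·0.5·7 + 0.4·0.5·6 + 0.4·0.5·3
= 5.1

E[P2] = 4.2 (similar calculation)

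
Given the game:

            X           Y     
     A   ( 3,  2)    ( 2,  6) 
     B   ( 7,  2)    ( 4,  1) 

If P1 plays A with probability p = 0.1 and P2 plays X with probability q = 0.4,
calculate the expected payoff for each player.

E[P1] = 4.92, E[P2] = 1.7

Work:
E[P1] = p·q·π₁(A,X) + p·(1-q)·π₁(A,Y) + (1-p)·q·π₁(B,X) + (1-p)·(1-q)·π₁(B,Y)
= 0.1·0.4·3 + 0.1·0.6·2 + 0.9·0.4·7 + 0.9·0.6·4
= 4.92

E[P2] = 1.7 (similar calculation)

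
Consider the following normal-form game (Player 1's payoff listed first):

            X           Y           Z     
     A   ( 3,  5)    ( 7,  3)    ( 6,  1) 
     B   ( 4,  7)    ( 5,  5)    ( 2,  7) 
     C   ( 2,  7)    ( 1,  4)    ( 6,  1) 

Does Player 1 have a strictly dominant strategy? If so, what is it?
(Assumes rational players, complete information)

No strictly dominant strategy exists for Player 1

Work:
A strategy strictly dominates another if it gives a strictly higher payoff against every opponent action. Compare each pair of P1's strategies column-by-column:
  A vs B: [3 vs 4, 7 vs 5, 6 vs 2] → A does not strictly dominate B (column X: 3 ≤ 4)
  A vs C: [3 vs 2, 7 vs 1, 6 vs 6] → A does not strictly dominate C (column Z: 6 ≤ 6)
  B vs A: [4 vs 3, 5 vs 7, 2 vs 6] → B does not strictly dominate A (column Y: 5 ≤ 7)
  B vs C: [4 vs 2, 5 vs 1, 2 vs 6] → B does not strictly dominate C (column Z: 2 ≤ 6)
  C vs A: [2 vs 3, 1 vs 7, 6 vs 6] → C does not strictly dominate A (column X: 2 ≤ 3)
  C vs B: [2 vs 4, 1 vs 5, 6 vs 2] → C does not strictly dominate B (column X: 2 ≤ 4)
No single strategy strictly dominates all others → no strictly dominant strategy.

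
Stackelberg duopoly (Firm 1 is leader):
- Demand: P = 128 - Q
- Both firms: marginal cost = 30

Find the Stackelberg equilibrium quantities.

q₁* (leader) = 49.0, q₂* (follower) = 24.5

Work:
Follower's reaction: q₂ = (a - c - q₁)/2
Leader substitutes: π₁ = q₁·(a - q₁ - (a-c-q₁)/2 - c)
FOC: q₁* = (128 - 30)/2 = 49.00
Then: q₂* = (128 - 30 - 49.0)/2 = 24.50
Leader has first-mover advantage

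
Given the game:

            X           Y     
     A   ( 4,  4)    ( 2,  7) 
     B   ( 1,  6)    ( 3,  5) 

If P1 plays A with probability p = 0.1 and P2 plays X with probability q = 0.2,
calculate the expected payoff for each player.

E[P1] = 2.58, E[P2] = 5.32

Work:
E[P1] = p·q·π₁(A,X) + p·(1-q)·π₁(A,Y) + (1-p)·q·π₁(B,X) + (1-p)·(1-q)·π₁(B,Y)
= 0.1·0.2·4 + 0.1·0.8·2 + 0.9·0.2·1 + 0.9·0.8·3
= 2.58

E[P2] = 5.32 (similar calculation)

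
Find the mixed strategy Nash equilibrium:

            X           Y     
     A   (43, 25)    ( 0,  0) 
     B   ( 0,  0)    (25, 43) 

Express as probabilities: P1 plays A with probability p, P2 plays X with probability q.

p = 0.6324, q = 0.3676

Work:
Find probabilities that make opponent indifferent:
P2 chooses q to make P1 indifferent between A and B
P1 chooses p to make P2 indifferent between X and Y
Mixed NE: P1 plays (A: 0.6324, B: 0.3676), P2 plays (X: 0.3676, Y: 0.6324)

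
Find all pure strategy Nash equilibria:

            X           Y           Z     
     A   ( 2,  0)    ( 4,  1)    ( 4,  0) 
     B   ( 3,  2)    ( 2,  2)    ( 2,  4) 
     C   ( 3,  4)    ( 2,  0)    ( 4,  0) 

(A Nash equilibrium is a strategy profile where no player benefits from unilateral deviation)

Nash equilibrium: (A, Y), (C, X)

Work:
Best responses:
  P1 vs X: payoffs [2, 3, 3] → best response B/C (payoff 3)
  P1 vs Y: payoffs [4, 2, 2] → best response A (payoff 4)
  P1 vs Z: payoffs [4, 2, 4] → best response A/C (payoff 4)
  P2 vs A: payoffs [0, 1, 0] → best response Y (payoff 1)
  P2 vs B: payoffs [2, 2, 4] → best response Z (payoff 4)
  P2 vs C: payoffs [4, 0, 0] → best response X (payoff 4)
Mutual best responses: (A,Y), (C,X) → Nash equilibria.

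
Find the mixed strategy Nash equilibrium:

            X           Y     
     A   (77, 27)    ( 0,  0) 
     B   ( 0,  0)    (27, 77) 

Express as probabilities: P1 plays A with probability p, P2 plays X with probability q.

p = 0.7404, q = 0.2596

Work:
Find probabilities that make opponent indifferent:
P2 chooses q to make P1 indifferent between A and B
P1 chooses p to make P2 indifferent between X and Y
Mixed NE: P1 plays (A: 0.7404, B: 0.2596), P2 plays (X: 0.2596, Y: 0.7404)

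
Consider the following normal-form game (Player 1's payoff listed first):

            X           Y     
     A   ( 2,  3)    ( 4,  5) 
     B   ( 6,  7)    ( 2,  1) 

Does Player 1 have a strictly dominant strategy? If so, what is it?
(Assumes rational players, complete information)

No strictly dominant strategy exists for Player 1

Work:
A strategy strictly dominates another if it gives a strictly higher payoff against every opponent action. Compare each pair of P1's strategies column-by-column:
  A vs B: [2 vs 6, 4 vs 2] → A does not strictly dominate B (column X: 2 ≤ 6)
  B vs A: [6 vs 2, 2 vs 4] → B does not strictly dominate A (column Y: 2 ≤ 4)
No single strategy strictly dominates all others → no strictly dominant strategy.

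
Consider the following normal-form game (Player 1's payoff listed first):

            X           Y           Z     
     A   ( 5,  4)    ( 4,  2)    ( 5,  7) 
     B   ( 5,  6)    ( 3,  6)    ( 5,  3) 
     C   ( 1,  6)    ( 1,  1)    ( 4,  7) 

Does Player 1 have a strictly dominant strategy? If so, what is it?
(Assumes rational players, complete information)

No strictly dominant strategy exists for Player 1

Work:
A strategy strictly dominates another if it gives a strictly higher payoff against every opponent action. Compare each pair of P1's strategies column-by-column:
  A vs B: [5 vs 5, 4 vs 3, 5 vs 5] → A does not strictly dominate B (column X: 5 ≤ 5)
  A vs C: [5 vs 1, 4 vs 1, 5 vs 4] → A strictly dominates C
  B vs A: [5 vs 5, 3 vs 4, 5 vs 5] → B does not strictly dominate A (column X: 5 ≤ 5)
  B vs C: [5 vs 1, 3 vs 1, 5 vs 4] → B strictly dominates C
  C vs A: [1 vs 5, 1 vs 4, 4 vs 5] → C does not strictly dominate A (column X: 1 ≤ 5)
  C vs B: [1 vs 5, 1 vs 3, 4 vs 5] → C does not strictly dominate B (column X: 1 ≤ 5)
No single strategy strictly dominates all others → no strictly dominant strategy.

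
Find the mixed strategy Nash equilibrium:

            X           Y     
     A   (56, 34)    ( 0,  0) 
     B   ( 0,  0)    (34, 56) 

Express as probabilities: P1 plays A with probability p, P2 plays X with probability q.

p = 0.6222, q = 0.3778

Work:
Find probabilities that make opponent indifferent:
P2 chooses q to make P1 indifferent between A and B
P1 chooses p to make P2 indifferent between X and Y
Mixed NE: P1 plays (A: 0.6222, B: 0.3778), P2 plays (X: 0.3778, Y: 0.6222)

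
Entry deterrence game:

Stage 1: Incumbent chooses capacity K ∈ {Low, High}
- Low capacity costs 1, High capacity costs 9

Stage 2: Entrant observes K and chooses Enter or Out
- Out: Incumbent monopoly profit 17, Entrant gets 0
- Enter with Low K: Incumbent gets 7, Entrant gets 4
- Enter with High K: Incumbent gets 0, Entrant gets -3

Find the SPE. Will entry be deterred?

SPE: (High, Enter|Low, Out|High); Entry deterred. Incumbent net profit = 8

Work:
After Low K: Entrant enters (4 > 0)
After High K: Entrant stays out (-3 < 0)
Incumbent: Low → 7−1=6, High → 17−9=8
Incumbent chooses High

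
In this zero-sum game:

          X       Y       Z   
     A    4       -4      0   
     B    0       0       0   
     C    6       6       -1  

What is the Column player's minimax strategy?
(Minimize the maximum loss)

Column should play Z, value = 0

Work:
Column player minimizes Row's maximum payoff:
Column X: max payoff to Row = 6
Column Y: max payoff to Row = 6
Column Z: max payoff to Row = 0
Minimum is 0, achieved by column Z.
Minimax strategy: Z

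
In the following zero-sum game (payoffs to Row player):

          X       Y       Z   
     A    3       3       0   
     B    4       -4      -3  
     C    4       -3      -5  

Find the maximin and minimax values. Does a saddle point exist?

Maximin = 0, Minimax = 0, Saddle: True

Work:
Row minimums: [0, -4, -5] → maximin = 0
Column maximums: [4, 3, 0] → minimax = 0
Saddle point exists! Game value = 0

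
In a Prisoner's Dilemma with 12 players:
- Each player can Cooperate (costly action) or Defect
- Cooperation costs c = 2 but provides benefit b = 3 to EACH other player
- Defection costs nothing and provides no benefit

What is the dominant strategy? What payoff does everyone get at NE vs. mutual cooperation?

Dominant: Defect; NE payoff = 0; Coop payoff = 31

Work:
Defect dominates (saves cost c = 2, benefit to others is external)
NE: All defect → everyone gets 0
If all cooperate: each receives (11)×3 - 2 = 31
Social dilemma: 31 > 0 but NE gives 0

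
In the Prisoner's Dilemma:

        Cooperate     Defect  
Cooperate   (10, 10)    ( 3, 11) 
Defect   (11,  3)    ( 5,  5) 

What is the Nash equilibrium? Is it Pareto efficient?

(Defect, Defect) is NE; not Pareto efficient

Work:
Defect dominates Cooperate for both players:
If P2 cooperates: Defect (11) > Cooperate (10)
If P2 defects: Defect (5) > Cooperate (3)
NE: (Defect, Defect) with payoff (5, 5)
But (Cooperate, Cooperate) = (10, 10) Pareto dominates (5, 5)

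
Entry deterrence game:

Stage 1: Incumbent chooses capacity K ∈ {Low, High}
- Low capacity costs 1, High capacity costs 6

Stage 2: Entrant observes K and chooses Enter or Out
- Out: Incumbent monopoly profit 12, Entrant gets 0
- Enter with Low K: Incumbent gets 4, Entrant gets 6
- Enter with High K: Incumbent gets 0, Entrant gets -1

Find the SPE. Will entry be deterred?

SPE: (High, Enter|Low, Out|High); Entry deterred. Incumbent net profit = 6

Work:
After Low K: Entrant enters (6 > 0)
After High K: Entrant stays out (-1 < 0)
Incumbent: Low → 4−1=3, High → 12−6=6
Incumbent chooses High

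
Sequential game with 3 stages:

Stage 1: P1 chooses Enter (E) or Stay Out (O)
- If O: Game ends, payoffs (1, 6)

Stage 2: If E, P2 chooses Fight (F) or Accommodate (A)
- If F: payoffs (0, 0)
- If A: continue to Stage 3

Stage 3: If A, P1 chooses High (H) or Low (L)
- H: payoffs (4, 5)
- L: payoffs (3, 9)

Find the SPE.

SPE: (E, A, H); Outcome (4, 5)

Work:
Stage 3: P1 chooses H (4 vs 3)
Stage 2: P2: F->0, A->5 (anticipating H). Choose A
Stage 1: P1: O->1, E->4 (anticipating A, H). Choose E
SPE path: E -> A -> H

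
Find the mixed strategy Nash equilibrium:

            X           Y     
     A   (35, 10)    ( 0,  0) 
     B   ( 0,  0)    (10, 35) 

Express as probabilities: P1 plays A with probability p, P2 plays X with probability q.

p = 0.7778, q = 0.2222

Work:
Find probabilities that make opponent indifferent:
P2 chooses q to make P1 indifferent between A and B
P1 chooses p to make P2 indifferent between X and Y
Mixed NE: P1 plays (A: 0.7778, B: 0.2222), P2 plays (X: 0.2222, Y: 0.7778)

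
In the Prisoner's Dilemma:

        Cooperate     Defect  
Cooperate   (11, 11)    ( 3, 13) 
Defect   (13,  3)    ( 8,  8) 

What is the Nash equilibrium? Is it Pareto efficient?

(Defect, Defect) is NE; not Pareto efficient

Work:
Defect dominates Cooperate for both players:
If P2 cooperates: Defect (13) > Cooperate (11)
If P2 defects: Defect (8) > Cooperate (3)
NE: (Defect, Defect) with payoff (8, 8)
But (Cooperate, Cooperate) = (11, 11) Pareto dominates (8, 8)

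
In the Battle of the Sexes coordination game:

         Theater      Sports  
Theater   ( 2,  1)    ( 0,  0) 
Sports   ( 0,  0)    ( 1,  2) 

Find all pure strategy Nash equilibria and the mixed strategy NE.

Pure NE: (Theater, Theater) and (Sports, Sports); Mixed NE: p = 0.6667, q = 0.3333

Work:
Check pure NE:
(Theater, Theater): (2, 1) - no unilateral deviation beneficial
(Sports, Sports): (1, 2) - no unilateral deviation beneficial
Mixed NE: P1 plays Theater with p = 0.6667, P2 plays Theater with q = 0.3333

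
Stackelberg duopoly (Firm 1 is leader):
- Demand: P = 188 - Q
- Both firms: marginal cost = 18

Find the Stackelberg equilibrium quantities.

q₁* (leader) = 85.0, q₂* (follower) = 42.5

Work:
Follower's reaction: q₂ = (a - c - q₁)/2
Leader substitutes: π₁ = q₁·(a - q₁ - (a-c-q₁)/2 - c)
FOC: q₁* = (188 - 18)/2 = 85.00
Then: q₂* = (188 - 18 - 85.0)/2 = 42.50
Leader has first-mover advantage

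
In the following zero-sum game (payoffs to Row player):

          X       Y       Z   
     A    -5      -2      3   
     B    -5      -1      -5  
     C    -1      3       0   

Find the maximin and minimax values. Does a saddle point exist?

Maximin = -1, Minimax = -1, Saddle: True

Work:
Row minimums: [-5, -5, -1] → maximin = -1
Column maximums: [-1, 3, 3] → minimax = -1
Saddle point exists! Game value = -1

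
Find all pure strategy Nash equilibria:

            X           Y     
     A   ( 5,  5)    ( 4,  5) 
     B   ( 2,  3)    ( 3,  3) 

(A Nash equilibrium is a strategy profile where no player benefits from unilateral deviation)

Nash equilibrium: (A, X), (A, Y)

Work:
Best responses:
  P1 vs X: payoffs [5, 2] → best response A (payoff 5)
  P1 vs Y: payoffs [4, 3] → best response A (payoff 4)
  P2 vs A: payoffs [5, 5] → best response X/Y (payoff 5)
  P2 vs B: payoffs [3, 3] → best response X/Y (payoff 3)
Mutual best responses: (A,X), (A,Y) → Nash equilibria.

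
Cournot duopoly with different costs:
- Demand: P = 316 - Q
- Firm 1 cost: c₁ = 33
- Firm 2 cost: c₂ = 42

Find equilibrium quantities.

q₁* = 97.33, q₂* = 88.33

Work:
Reaction: q₁ = (316 - 33 - q₂)/2
Reaction: q₂ = (316 - 42 - q₁)/2
Solve simultaneously:
q₁* = (316 - 2×33 + 42)/3 = 97.33
q₂* = (316 - 2×42 + 33)/3 = 88.33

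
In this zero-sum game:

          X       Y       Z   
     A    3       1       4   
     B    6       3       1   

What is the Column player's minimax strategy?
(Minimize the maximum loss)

Column should play Y, value = 3

Work:
Column player minimizes Row's maximum payoff:
Column X: max payoff to Row = 6
Column Y: max payoff to Row = 3
Column Z: max payoff to Row = 4
Minimum is 3, achieved by column Y.
Minimax strategy: Y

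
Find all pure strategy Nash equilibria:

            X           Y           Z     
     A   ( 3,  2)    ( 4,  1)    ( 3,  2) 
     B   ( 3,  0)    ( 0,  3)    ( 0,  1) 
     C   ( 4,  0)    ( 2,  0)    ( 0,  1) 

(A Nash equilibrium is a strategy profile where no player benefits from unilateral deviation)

Nash equilibrium: (A, Z)

Work:
Best responses:
  P1 vs X: payoffs [3, 3, 4] → best response C (payoff 4)
  P1 vs Y: payoffs [4, 0, 2] → best response A (payoff 4)
  P1 vs Z: payoffs [3, 0, 0] → best response A (payoff 3)
  P2 vs A: payoffs [2, 1, 2] → best response X/Z (payoff 2)
  P2 vs B: payoffs [0, 3, 1] → best response Y (payoff 3)
  P2 vs C: payoffs [0, 0, 1] → best response Z (payoff 1)
Mutual best responses: (A,Z) → Nash equilibria.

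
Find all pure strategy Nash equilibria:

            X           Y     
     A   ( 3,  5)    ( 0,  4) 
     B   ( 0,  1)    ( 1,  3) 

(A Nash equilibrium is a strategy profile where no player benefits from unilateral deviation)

Nash equilibrium: (A, X), (B, Y)

Work:
Best responses:
  P1 vs X: payoffs [3, 0] → best response A (payoff 3)
  P1 vs Y: payoffs [0, 1] → best response B (payoff 1)
  P2 vs A: payoffs [5, 4] → best response X (payoff 5)
  P2 vs B: payoffs [1, 3] → best response Y (payoff 3)
Mutual best responses: (A,X), (B,Y) → Nash equilibria.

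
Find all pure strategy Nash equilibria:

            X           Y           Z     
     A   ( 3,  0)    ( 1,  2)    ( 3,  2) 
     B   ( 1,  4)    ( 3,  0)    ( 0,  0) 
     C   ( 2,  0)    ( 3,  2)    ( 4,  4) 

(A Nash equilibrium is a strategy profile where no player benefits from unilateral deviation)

Nash equilibrium: (C, Z)

Work:
Best responses:
  P1 vs X: payoffs [3, 1, 2] → best response A (payoff 3)
  P1 vs Y: payoffs [1, 3, 3] → best response B/C (payoff 3)
  P1 vs Z: payoffs [3, 0, 4] → best response C (payoff 4)
  P2 vs A: payoffs [0, 2, 2] → best response Y/Z (payoff 2)
  P2 vs B: payoffs [4, 0, 0] → best response X (payoff 4)
  P2 vs C: payoffs [0, 2, 4] → best response Z (payoff 4)
Mutual best responses: (C,Z) → Nash equilibria.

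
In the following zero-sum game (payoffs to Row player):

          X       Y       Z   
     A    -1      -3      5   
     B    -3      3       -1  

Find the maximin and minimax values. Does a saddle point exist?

Maximin = -3, Minimax = -1, Saddle: False

Work:
Row minimums: [-3, -3] → maximin = -3
Column maximums: [-1, 3, 5] → minimax = -1
No saddle point (maximin ≠ minimax). Mixed strategy needed.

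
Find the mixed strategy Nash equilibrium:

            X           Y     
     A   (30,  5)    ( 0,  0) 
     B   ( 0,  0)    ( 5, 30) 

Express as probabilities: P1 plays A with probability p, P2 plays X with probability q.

p = 0.8571, q = 0.1429

Work:
Find probabilities that make opponent indifferent:
P2 chooses q to make P1 indifferent between A and B
P1 chooses p to make P2 indifferent between X and Y
Mixed NE: P1 plays (A: 0.8571, B: 0.1429), P2 plays (X: 0.1429, Y: 0.8571)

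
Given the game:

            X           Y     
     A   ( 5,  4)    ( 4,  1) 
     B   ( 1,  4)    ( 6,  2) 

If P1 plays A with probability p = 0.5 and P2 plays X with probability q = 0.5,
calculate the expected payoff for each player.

E[P1] = 4.0, E[P2] = 2.75

Work:
E[P1] = p·q·π₁(A,X) + p·(1-q)·π₁(A,Y) + (1-p)·q·π₁(B,X) + (1-p)·(1-q)·π₁(B,Y)
= 0.5·0.5·5 + 0.5·0.5·4 + 0.5·0.5·1 + 0.5·0.5·6
= 4.0

E[P2] = 2.75 (similar calculation)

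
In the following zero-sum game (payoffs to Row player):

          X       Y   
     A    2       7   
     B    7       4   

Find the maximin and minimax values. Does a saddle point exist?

Maximin = 4, Minimax = 7, Saddle: False

Work:
Row minimums: [2, 4] → maximin = 4
Column maximums: [7, 7] → minimax = 7
No saddle point (maximin ≠ minimax). Mixed strategy needed.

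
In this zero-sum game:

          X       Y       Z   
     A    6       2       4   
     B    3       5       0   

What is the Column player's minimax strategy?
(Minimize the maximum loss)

Column should play Z, value = 4

Work:
Column player minimizes Row's maximum payoff:
Column X: max payoff to Row = 6
Column Y: max payoff to Row = 5
Column Z: max payoff to Row = 4
Minimum is 4, achieved by column Z.
Minimax strategy: Z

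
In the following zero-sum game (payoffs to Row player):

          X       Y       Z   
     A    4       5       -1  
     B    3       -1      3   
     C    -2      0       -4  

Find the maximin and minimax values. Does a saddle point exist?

Maximin = -1, Minimax = 3, Saddle: False

Work:
Row minimums: [-1, -1, -4] → maximin = -1
Column maximums: [4, 5, 3] → minimax = 3
No saddle point (maximin ≠ minimax). Mixed strategy needed.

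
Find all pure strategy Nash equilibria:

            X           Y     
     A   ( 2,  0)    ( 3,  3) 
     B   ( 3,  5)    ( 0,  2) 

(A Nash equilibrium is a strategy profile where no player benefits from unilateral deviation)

Nash equilibrium: (A, Y), (B, X)

Work:
Best responses:
  P1 vs X: payoffs [2, 3] → best response B (payoff 3)
  P1 vs Y: payoffs [3, 0] → best response A (payoff 3)
  P2 vs A: payoffs [0, 3] → best response Y (payoff 3)
  P2 vs B: payoffs [5, 2] → best response X (payoff 5)
Mutual best responses: (A,Y), (B,X) → Nash equilibria.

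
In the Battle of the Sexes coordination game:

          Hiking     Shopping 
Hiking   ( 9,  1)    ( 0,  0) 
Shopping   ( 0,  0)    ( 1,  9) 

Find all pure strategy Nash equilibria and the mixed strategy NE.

Pure NE: (Hiking, Hiking) and (Shopping, Shopping); Mixed NE: p = 0.9, q = 0.1

Work:
Check pure NE:
(Hiking, Hiking): (9, 1) - no unilateral deviation beneficial
(Shopping, Shopping): (1, 9) - no unilateral deviation beneficial
Mixed NE: P1 plays Hiking with p = 0.9, P2 plays Hiking with q = 0.1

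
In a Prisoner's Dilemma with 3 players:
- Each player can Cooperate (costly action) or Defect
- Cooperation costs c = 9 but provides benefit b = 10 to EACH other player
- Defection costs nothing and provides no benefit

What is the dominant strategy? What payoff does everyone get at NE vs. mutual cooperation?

Dominant: Defect; NE payoff = 0; Coop payoff = 11

Work:
Defect dominates (saves cost c = 9, benefit to others is external)
NE: All defect → everyone gets 0
If all cooperate: each receives (2)×10 - 9 = 11
Social dilemma: 11 > 0 but NE gives 0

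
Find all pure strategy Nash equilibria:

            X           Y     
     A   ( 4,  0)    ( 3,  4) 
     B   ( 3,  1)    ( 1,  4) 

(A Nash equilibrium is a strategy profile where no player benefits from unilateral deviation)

Nash equilibrium: (A, Y)

Work:
Best responses:
  P1 vs X: payoffs [4, 3] → best response A (payoff 4)
  P1 vs Y: payoffs [3, 1] → best response A (payoff 3)
  P2 vs A: payoffs [0, 4] → best response Y (payoff 4)
  P2 vs B: payoffs [1, 4] → best response Y (payoff 4)
Mutual best responses: (A,Y) → Nash equilibria.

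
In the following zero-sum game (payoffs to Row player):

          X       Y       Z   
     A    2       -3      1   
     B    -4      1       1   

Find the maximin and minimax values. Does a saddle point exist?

Maximin = -3, Minimax = 1, Saddle: False

Work:
Row minimums: [-3, -4] → maximin = -3
Column maximums: [2, 1, 1] → minimax = 1
No saddle point (maximin ≠ minimax). Mixed strategy needed.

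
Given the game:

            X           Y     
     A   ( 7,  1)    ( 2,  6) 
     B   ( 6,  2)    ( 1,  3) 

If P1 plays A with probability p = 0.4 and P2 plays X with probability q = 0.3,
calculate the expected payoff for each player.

E[P1] = 2.9, E[P2] = 3.42

Work:
E[P1] = p·q·π₁(A,X) + p·(1-q)·π₁(A,Y) + (1-p)·q·π₁(B,X) + (1-p)·(1-q)·π₁(B,Y)
= 0.4·0.3·7 + 0.4·0.7·2 + 0.6·0.3·6 + 0.6·0.7·1
= 2.9

E[P2] = 3.42 (similar calculation)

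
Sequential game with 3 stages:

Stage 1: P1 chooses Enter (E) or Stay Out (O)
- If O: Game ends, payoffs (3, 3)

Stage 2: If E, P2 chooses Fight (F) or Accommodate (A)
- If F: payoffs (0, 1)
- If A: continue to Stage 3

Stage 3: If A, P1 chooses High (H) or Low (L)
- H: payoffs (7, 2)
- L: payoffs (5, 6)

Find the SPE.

SPE: (E, A, H); Outcome (7, 2)

Work:
Stage 3: P1 chooses H (7 vs 5)
Stage 2: P2: F->1, A->2 (anticipating H). Choose A
Stage 1: P1: O->3, E->7 (anticipating A, H). Choose E
SPE path: E -> A -> H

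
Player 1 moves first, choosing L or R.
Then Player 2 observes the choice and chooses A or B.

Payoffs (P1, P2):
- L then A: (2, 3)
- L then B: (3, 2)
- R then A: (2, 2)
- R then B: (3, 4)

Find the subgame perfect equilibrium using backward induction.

P1 plays R, P2 plays A after L and B after R; Payoff (3, 4)

Work:
Backward induction:
After L: P2 chooses A → P1 gets 2
After R: P2 chooses B → P1 gets 3
P1 chooses R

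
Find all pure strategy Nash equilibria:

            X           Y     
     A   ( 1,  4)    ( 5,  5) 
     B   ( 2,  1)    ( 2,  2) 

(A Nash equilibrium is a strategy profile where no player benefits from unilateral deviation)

Nash equilibrium: (A, Y)

Work:
Best responses:
  P1 vs X: payoffs [1, 2] → best response B (payoff 2)
  P1 vs Y: payoffs [5, 2] → best response A (payoff 5)
  P2 vs A: payoffs [4, 5] → best response Y (payoff 5)
  P2 vs B: payoffs [1, 2] → best response Y (payoff 2)
Mutual best responses: (A,Y) → Nash equilibria.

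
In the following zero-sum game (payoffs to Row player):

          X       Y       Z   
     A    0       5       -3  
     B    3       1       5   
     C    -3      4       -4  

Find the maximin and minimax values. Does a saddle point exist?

Maximin = 1, Minimax = 3, Saddle: False

Work:
Row minimums: [-3, 1, -4] → maximin = 1
Column maximums: [3, 5, 5] → minimax = 3
No saddle point (maximin ≠ minimax). Mixed strategy needed.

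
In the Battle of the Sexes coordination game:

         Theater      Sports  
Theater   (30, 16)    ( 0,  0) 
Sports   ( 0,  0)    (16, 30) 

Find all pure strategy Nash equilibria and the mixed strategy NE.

Pure NE: (Theater, Theater) and (Sports, Sports); Mixed NE: p = 0.6522, q = 0.3478

Work:
Check pure NE:
(Theater, Theater): (30, 16) - no unilateral deviation beneficial
(Sports, Sports): (16, 30) - no unilateral deviation beneficial
Mixed NE: P1 plays Theater with p = 0.6522, P2 plays Theater with q = 0.3478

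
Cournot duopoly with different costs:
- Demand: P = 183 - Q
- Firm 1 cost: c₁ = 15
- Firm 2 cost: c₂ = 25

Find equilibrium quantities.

q₁* = 59.33, q₂* = 49.33

Work:
Reaction: q₁ = (183 - 15 - q₂)/2
Reaction: q₂ = (183 - 25 - q₁)/2
Solve simultaneously:
q₁* = (183 - 2×15 + 25)/3 = 59.33
q₂* = (183 - 2×25 + 15)/3 = 49.33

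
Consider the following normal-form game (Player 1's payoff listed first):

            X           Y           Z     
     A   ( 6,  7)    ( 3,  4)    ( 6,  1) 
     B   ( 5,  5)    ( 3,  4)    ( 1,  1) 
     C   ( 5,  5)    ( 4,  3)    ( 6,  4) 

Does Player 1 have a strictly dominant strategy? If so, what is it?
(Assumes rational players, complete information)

No strictly dominant strategy exists for Player 1

Work:
A strategy strictly dominates another if it gives a strictly higher payoff against every opponent action. Compare each pair of P1's strategies column-by-column:
  A vs B: [6 vs 5, 3 vs 3, 6 vs 1] → A does not strictly dominate B (column Y: 3 ≤ 3)
  A vs C: [6 vs 5, 3 vs 4, 6 vs 6] → A does not strictly dominate C (column Y: 3 ≤ 4)
  B vs A: [5 vs 6, 3 vs 3, 1 vs 6] → B does not strictly dominate A (column X: 5 ≤ 6)
  B vs C: [5 vs 5, 3 vs 4, 1 vs 6] → B does not strictly dominate C (column X: 5 ≤ 5)
  C vs A: [5 vs 6, 4 vs 3, 6 vs 6] → C does not strictly dominate A (column X: 5 ≤ 6)
  C vs B: [5 vs 5, 4 vs 3, 6 vs 1] → C does not strictly dominate B (column X: 5 ≤ 5)
No single strategy strictly dominates all others → no strictly dominant strategy.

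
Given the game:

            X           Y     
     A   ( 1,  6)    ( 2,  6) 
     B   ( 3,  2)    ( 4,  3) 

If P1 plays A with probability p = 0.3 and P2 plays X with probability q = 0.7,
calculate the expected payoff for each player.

E[P1] = 2.7, E[P2] = 3.41

Work:
E[P1] = p·q·π₁(A,X) + p·(1-q)·π₁(A,Y) + (1-p)·q·π₁(B,X) + (1-p)·(1-q)·π₁(B,Y)
= 0.3·0.7·1 + 0.3·0.3·2 + 0.7·0.7·3 + 0.7·0.3·4
= 2.7

E[P2] = 3.41 (similar calculation)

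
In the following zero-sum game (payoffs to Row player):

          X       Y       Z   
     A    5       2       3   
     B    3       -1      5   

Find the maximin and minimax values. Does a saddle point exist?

Maximin = 2, Minimax = 2, Saddle: True

Work:
Row minimums: [2, -1] → maximin = 2
Column maximums: [5, 2, 5] → minimax = 2
Saddle point exists! Game value = 2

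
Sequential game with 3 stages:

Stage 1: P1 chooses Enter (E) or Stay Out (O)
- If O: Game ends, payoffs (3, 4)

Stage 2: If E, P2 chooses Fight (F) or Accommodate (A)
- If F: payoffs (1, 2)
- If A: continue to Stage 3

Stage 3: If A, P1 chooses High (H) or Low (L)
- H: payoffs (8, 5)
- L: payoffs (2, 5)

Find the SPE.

SPE: (E, A, H); Outcome (8, 5)

Work:
Stage 3: P1 chooses H (8 vs 2)
Stage 2: P2: F->2, A->5 (anticipating H). Choose A
Stage 1: P1: O->3, E->8 (anticipating A, H). Choose E
SPE path: E -> A -> H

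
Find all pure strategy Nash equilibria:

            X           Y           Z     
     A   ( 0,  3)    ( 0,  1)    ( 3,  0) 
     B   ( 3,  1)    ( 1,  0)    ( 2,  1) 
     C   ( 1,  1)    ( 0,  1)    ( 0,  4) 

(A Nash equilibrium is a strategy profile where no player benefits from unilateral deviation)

Nash equilibrium: (B, X)

Work:
Best responses:
  P1 vs X: payoffs [0, 3, 1] → best response B (payoff 3)
  P1 vs Y: payoffs [0, 1, 0] → best response B (payoff 1)
  P1 vs Z: payoffs [3, 2, 0] → best response A (payoff 3)
  P2 vs A: payoffs [3, 1, 0] → best response X (payoff 3)
  P2 vs B: payoffs [1, 0, 1] → best response X/Z (payoff 1)
  P2 vs C: payoffs [1, 1, 4] → best response Z (payoff 4)
Mutual best responses: (B,X) → Nash equilibria.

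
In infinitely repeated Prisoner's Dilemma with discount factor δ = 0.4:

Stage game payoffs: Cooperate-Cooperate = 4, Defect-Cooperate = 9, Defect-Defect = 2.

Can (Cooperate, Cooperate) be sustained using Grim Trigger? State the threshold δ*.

δ* = 0.7143; since δ = 0.4 < 0.7143, cooperation cannot be sustained

Work:
For Grim Trigger:
Cooperate forever: 4/(1-δ)
Defect then punished: 9 + 2·δ/(1-δ)
Need: 4/(1-δ) ≥ 9 + 2·δ/(1-δ)
Solving: δ ≥ (T-R)/(T-P) = (9-4)/(9-2) = 0.7143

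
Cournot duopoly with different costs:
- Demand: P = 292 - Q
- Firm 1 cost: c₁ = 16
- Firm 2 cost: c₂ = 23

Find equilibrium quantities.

q₁* = 94.33, q₂* = 87.33

Work:
Reaction: q₁ = (292 - 16 - q₂)/2
Reaction: q₂ = (292 - 23 - q₁)/2
Solve simultaneously:
q₁* = (292 - 2×16 + 23)/3 = 94.33
q₂* = (292 - 2×23 + 16)/3 = 87.33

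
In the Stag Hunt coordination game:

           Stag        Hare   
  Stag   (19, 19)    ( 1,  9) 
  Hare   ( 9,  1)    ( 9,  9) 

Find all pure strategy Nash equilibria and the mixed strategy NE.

Pure NE: (Stag, Stag) and (Hare, Hare); Mixed NE: p = 0.4444, q = 0.4444

Work:
Check pure NE:
(Stag, Stag): (19, 19) - no unilateral deviation beneficial
(Hare, Hare): (9, 9) - no unilateral deviation beneficial
Mixed NE: P1 plays Stag with p = 0.4444, P2 plays Stag with q = 0.4444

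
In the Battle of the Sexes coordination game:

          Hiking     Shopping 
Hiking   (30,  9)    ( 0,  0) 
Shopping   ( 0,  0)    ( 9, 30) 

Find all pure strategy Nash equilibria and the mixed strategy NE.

Pure NE: (Hiking, Hiking) and (Shopping, Shopping); Mixed NE: p = 0.7692, q = 0.2308

Work:
Check pure NE:
(Hiking, Hiking): (30, 9) - no unilateral deviation beneficial
(Shopping, Shopping): (9, 30) - no unilateral deviation beneficial
Mixed NE: P1 plays Hiking with p = 0.7692, P2 plays Hiking with q = 0.2308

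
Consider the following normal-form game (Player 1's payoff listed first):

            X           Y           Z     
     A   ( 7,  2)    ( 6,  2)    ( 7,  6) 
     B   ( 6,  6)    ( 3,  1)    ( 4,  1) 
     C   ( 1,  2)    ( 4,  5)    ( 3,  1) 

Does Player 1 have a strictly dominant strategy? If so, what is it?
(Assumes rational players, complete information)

Yes, Player 1's strictly dominant strategy is A

Work:
A strategy strictly dominates another if it gives a strictly higher payoff against every opponent action. Compare each pair of P1's strategies column-by-column:
  A vs B: [7 vs 6, 6 vs 3, 7 vs 4] → A strictly dominates B
  A vs C: [7 vs 1, 6 vs 4, 7 vs 3] → A strictly dominates C
  B vs A: [6 vs 7, 3 vs 6, 4 vs 7] → B does not strictly dominate A (column X: 6 ≤ 7)
  B vs C: [6 vs 1, 3 vs 4, 4 vs 3] → B does not strictly dominate C (column Y: 3 ≤ 4)
  C vs A: [1 vs 7, 4 vs 6, 3 vs 7] → C does not strictly dominate A (column X: 1 ≤ 7)
  C vs B: [1 vs 6, 4 vs 3, 3 vs 4] → C does not strictly dominate B (column X: 1 ≤ 6)
A strictly dominates every other strategy → strictly dominant.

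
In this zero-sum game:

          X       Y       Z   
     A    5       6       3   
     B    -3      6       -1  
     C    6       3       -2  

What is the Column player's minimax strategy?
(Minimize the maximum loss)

Column should play Z, value = 3

Work:
Column player minimizes Row's maximum payoff:
Column X: max payoff to Row = 6
Column Y: max payoff to Row = 6
Column Z: max payoff to Row = 3
Minimum is 3, achieved by column Z.
Minimax strategy: Z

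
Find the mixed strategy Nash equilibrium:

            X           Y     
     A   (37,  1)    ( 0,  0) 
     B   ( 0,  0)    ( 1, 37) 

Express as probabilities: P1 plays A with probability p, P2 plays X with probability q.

p = 0.9737, q = 0.0263

Work:
Find probabilities that make opponent indifferent:
P2 chooses q to make P1 indifferent between A and B
P1 chooses p to make P2 indifferent between X and Y
Mixed NE: P1 plays (A: 0.9737, B: 0.0263), P2 plays (X: 0.0263, Y: 0.9737)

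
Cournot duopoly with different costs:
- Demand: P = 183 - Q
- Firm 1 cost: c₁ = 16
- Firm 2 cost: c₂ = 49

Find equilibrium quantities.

q₁* = 66.67, q₂* = 33.67

Work:
Reaction: q₁ = (183 - 16 - q₂)/2
Reaction: q₂ = (183 - 49 - q₁)/2
Solve simultaneously:
q₁* = (183 - 2×16 + 49)/3 = 66.67
q₂* = (183 - 2×49 + 16)/3 = 33.67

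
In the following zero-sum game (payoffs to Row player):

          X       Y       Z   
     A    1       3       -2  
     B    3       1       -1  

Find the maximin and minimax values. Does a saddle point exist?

Maximin = -1, Minimax = -1, Saddle: True

Work:
Row minimums: [-2, -1] → maximin = -1
Column maximums: [3, 3, -1] → minimax = -1
Saddle point exists! Game value = -1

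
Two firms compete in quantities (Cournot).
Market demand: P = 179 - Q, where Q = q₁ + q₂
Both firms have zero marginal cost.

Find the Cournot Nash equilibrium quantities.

q₁* = q₂* = 59.67; P* = 59.67

Work:
Profit: π_i = P·q_i = (a - q_i - q_j)·q_i
FOC: ∂π_i/∂q_i = a - 2q_i - q_j = 0
Reaction function: q_i = (179 - q_j)/2
Symmetry: q* = 179/3 = 59.67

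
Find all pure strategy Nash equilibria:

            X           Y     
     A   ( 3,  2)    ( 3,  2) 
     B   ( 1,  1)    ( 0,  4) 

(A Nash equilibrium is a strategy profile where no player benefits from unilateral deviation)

Nash equilibrium: (A, X), (A, Y)

Work:
Best responses:
  P1 vs X: payoffs [3, 1] → best response A (payoff 3)
  P1 vs Y: payoffs [3, 0] → best response A (payoff 3)
  P2 vs A: payoffs [2, 2] → best response X/Y (payoff 2)
  P2 vs B: payoffs [1, 4] → best response Y (payoff 4)
Mutual best responses: (A,X), (A,Y) → Nash equilibria.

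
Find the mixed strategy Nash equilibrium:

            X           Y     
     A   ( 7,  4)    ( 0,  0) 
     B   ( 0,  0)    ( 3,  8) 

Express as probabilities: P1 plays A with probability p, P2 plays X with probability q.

p = 0.6667, q = 0.3

Work:
Find probabilities that make opponent indifferent:
P2 chooses q to make P1 indifferent between A and B
P1 chooses p to make P2 indifferent between X and Y
Mixed NE: P1 plays (A: 0.6667, B: 0.3333), P2 plays (X: 0.3, Y: 0.7)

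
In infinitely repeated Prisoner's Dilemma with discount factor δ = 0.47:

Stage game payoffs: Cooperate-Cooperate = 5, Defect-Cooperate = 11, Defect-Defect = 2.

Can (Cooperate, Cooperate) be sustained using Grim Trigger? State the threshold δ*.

δ* = 0.6667; since δ = 0.47 < 0.6667, cooperation cannot be sustained

Work:
For Grim Trigger:
Cooperate forever: 5/(1-δ)
Defect then punished: 11 + 2·δ/(1-δ)
Need: 5/(1-δ) ≥ 11 + 2·δ/(1-δ)
Solving: δ ≥ (T-R)/(T-P) = (11-5)/(11-2) = 0.6667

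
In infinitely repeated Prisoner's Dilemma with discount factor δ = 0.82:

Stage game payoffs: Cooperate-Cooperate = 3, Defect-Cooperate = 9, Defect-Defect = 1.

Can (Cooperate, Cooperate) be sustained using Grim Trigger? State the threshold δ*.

δ* = 0.75; since δ = 0.82 ≥ 0.75, cooperation can be sustained

Work:
For Grim Trigger:
Cooperate forever: 3/(1-δ)
Defect then punished: 9 + 1·δ/(1-δ)
Need: 3/(1-δ) ≥ 9 + 1·δ/(1-δ)
Solving: δ ≥ (T-R)/(T-P) = (9-3)/(9-1) = 0.75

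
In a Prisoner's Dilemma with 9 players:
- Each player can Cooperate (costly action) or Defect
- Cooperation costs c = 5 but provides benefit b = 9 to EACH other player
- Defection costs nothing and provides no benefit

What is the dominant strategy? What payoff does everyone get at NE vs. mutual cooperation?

Dominant: Defect; NE payoff = 0; Coop payoff = 67

Work:
Defect dominates (saves cost c = 5, benefit to others is external)
NE: All defect → everyone gets 0
If all cooperate: each receives (8)×9 - 5 = 67
Social dilemma: 67 > 0 but NE gives 0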